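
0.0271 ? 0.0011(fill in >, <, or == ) >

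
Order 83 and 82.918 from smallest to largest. 82.918, 83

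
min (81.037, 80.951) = 80.951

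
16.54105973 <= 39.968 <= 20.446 False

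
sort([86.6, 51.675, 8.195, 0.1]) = [0.1, 8.195, 51.675, 86.6]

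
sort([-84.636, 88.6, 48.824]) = [-84.636, 48.824, 88.6]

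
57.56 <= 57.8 True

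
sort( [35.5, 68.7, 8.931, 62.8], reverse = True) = [68.7, 62.8, 35.5, 8.931]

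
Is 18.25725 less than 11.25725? No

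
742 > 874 False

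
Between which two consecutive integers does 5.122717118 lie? 5 and 6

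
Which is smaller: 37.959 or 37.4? 37.4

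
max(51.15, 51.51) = 51.51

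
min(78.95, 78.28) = 78.28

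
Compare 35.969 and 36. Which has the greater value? 36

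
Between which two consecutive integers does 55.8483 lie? 55 and 56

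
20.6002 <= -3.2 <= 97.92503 False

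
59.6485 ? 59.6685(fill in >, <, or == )<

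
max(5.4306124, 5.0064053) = 5.4306124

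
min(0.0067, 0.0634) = 0.0067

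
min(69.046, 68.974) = 68.974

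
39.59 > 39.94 False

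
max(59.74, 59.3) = 59.74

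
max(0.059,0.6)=0.6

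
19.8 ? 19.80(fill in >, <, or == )==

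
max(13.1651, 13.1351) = 13.1651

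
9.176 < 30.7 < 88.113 True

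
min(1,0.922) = 0.922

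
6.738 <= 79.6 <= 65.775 False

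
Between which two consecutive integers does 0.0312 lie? 0 and 1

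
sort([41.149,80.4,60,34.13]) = [34.13,41.149,60,80.4]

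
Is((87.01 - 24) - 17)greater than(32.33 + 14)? No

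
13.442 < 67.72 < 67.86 True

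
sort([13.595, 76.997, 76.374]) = [13.595, 76.374, 76.997]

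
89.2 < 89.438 True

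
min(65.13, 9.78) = 9.78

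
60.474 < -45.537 False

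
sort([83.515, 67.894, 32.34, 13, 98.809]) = [13, 32.34, 67.894, 83.515, 98.809]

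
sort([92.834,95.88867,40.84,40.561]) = [40.561,40.84,92.834,95.88867]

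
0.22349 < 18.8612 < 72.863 True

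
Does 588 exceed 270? Yes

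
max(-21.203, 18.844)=18.844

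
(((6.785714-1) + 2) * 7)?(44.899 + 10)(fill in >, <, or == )<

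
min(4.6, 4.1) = 4.1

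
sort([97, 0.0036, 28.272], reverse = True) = [97, 28.272, 0.0036]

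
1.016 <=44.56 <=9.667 False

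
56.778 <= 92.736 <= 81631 True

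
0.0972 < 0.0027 False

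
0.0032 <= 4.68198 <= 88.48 True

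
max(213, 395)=395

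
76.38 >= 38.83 True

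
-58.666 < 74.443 True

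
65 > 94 False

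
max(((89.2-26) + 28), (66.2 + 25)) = 91.2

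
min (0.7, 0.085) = 0.085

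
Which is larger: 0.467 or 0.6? 0.6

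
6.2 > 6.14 True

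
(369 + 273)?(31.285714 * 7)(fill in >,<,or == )>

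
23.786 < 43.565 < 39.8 False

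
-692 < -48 True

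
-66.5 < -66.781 False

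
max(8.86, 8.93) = 8.93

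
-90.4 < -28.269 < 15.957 True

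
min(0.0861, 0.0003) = 0.0003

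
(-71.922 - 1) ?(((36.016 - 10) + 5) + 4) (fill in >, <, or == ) <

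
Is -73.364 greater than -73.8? Yes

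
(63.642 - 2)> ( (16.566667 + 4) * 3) False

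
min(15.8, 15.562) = 15.562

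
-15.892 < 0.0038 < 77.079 True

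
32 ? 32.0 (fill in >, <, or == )==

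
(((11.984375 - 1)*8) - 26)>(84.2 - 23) True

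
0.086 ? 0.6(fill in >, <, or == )<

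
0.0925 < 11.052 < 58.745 True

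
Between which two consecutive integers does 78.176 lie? 78 and 79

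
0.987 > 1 False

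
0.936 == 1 False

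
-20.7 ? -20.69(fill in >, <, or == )<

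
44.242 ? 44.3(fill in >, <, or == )<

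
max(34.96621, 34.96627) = 34.96627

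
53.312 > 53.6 False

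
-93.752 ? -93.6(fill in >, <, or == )<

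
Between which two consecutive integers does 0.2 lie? 0 and 1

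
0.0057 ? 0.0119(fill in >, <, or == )<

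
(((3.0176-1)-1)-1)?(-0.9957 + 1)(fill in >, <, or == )>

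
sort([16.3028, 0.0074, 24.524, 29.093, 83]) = [0.0074, 16.3028, 24.524, 29.093, 83]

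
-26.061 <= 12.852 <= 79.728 True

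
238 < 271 True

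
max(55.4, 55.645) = 55.645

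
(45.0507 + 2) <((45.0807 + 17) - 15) True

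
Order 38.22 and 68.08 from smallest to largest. 38.22, 68.08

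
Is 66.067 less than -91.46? No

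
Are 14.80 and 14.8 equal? Yes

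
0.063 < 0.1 True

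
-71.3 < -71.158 True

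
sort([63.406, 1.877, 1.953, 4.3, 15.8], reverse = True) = [63.406, 15.8, 4.3, 1.953, 1.877]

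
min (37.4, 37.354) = 37.354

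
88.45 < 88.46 True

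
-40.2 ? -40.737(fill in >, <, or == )>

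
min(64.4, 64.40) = 64.4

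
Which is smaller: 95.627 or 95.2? 95.2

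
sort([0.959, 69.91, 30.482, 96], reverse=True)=[96, 69.91, 30.482, 0.959]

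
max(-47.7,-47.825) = -47.7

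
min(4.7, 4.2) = 4.2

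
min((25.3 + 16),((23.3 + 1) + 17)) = 41.3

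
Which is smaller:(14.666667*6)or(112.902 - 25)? (112.902 - 25)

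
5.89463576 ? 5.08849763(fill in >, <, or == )>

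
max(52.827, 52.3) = 52.827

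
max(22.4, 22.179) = 22.4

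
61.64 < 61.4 False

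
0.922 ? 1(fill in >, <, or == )<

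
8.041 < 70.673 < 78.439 True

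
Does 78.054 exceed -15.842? Yes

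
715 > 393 True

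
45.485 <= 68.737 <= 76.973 True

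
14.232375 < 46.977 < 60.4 True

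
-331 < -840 False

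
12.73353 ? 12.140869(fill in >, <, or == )>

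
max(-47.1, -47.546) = -47.1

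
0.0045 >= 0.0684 False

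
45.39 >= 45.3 True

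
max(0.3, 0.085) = 0.3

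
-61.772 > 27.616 False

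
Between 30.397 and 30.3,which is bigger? 30.397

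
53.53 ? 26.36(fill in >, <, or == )>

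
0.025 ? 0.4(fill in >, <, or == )<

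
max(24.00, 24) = 24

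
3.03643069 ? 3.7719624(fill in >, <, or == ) <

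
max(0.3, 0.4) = 0.4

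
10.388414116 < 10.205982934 False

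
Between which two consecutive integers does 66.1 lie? 66 and 67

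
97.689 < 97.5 False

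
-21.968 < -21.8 True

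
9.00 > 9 False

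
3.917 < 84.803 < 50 False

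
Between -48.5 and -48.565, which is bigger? -48.5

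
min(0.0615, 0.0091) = 0.0091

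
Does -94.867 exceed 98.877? No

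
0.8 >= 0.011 True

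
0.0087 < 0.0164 True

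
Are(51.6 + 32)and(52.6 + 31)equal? Yes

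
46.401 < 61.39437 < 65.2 True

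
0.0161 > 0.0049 True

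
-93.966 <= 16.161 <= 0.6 False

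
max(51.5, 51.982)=51.982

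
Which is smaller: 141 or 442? 141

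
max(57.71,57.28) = 57.71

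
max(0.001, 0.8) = 0.8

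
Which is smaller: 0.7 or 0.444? 0.444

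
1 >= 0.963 True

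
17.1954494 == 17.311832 False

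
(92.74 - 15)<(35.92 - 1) False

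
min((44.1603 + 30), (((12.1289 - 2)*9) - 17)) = 74.1601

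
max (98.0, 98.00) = 98.00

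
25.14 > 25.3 False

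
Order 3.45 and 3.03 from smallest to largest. 3.03, 3.45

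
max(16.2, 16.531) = 16.531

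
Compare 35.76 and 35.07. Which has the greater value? 35.76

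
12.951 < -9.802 False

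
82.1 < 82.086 False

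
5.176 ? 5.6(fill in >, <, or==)<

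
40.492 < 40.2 False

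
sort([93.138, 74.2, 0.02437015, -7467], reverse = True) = [93.138, 74.2, 0.02437015, -7467]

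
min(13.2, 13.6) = 13.2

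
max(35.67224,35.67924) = 35.67924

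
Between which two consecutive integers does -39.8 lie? -40 and -39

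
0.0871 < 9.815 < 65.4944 True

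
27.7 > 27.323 True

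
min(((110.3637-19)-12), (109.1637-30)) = 79.1637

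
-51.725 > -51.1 False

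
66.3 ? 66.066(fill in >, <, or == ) >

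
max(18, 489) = 489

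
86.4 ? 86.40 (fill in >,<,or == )==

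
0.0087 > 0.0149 False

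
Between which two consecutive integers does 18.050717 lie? 18 and 19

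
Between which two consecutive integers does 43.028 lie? 43 and 44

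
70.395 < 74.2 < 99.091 True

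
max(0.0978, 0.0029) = 0.0978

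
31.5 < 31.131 False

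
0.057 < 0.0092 False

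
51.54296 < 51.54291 False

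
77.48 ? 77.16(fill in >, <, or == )>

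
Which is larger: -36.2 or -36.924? -36.2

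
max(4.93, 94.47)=94.47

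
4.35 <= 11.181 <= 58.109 True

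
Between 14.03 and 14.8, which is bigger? 14.8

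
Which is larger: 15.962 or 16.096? 16.096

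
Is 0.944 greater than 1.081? No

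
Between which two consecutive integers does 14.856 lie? 14 and 15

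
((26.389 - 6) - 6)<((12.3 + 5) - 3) False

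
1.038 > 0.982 True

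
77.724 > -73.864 True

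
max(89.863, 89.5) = 89.863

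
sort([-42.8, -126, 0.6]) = [-126, -42.8, 0.6]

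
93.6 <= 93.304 False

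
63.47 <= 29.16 False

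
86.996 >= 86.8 True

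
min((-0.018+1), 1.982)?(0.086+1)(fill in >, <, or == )<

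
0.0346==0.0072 False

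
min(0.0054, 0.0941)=0.0054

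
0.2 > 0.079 True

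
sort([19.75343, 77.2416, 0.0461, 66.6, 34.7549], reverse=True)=[77.2416, 66.6, 34.7549, 19.75343, 0.0461]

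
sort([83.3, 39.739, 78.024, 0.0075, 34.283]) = [0.0075, 34.283, 39.739, 78.024, 83.3]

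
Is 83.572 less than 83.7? Yes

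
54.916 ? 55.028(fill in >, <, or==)<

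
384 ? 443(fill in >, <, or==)<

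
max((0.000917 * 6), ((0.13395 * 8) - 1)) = 0.0716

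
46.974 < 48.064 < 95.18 True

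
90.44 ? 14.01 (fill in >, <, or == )>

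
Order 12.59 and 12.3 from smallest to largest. 12.3, 12.59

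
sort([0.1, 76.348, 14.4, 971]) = [0.1, 14.4, 76.348, 971]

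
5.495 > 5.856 False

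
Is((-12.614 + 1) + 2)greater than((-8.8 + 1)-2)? Yes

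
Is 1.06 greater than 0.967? Yes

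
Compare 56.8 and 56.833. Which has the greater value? 56.833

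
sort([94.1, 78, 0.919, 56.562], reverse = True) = [94.1, 78, 56.562, 0.919]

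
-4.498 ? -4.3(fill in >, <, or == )<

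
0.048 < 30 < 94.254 True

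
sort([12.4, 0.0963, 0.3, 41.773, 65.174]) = [0.0963, 0.3, 12.4, 41.773, 65.174]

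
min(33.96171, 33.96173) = 33.96171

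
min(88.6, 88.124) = 88.124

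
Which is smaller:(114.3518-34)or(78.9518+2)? (114.3518-34)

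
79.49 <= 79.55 True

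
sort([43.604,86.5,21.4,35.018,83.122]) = [21.4,35.018,43.604,83.122,86.5]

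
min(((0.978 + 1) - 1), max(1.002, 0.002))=0.978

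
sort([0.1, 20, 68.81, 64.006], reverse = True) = [68.81, 64.006, 20, 0.1]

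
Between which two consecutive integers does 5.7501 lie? 5 and 6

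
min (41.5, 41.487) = 41.487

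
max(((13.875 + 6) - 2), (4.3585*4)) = 17.875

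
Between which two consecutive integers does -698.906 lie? -699 and -698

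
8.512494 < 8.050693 False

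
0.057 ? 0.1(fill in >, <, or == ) <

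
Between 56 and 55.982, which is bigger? 56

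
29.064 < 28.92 False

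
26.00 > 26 False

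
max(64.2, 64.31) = 64.31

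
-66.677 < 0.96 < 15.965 True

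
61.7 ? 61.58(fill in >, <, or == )>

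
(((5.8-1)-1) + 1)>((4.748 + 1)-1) True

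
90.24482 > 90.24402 True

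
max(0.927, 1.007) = 1.007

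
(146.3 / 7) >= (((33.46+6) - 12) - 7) True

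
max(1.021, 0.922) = 1.021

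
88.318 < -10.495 False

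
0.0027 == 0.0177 False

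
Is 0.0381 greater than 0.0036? Yes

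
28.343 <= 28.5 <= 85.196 True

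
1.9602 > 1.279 True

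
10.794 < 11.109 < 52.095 True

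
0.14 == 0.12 False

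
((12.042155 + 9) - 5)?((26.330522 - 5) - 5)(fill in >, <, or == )<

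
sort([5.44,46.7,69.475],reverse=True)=[69.475,46.7,5.44]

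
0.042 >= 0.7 False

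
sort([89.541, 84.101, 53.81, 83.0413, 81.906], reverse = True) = [89.541, 84.101, 83.0413, 81.906, 53.81]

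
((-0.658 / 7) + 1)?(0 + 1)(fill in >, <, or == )<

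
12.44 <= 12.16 False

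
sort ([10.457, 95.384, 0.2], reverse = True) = [95.384, 10.457, 0.2]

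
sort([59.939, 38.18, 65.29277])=[38.18, 59.939, 65.29277]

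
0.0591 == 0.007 False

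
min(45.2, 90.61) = 45.2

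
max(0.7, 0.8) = 0.8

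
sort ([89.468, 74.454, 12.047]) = [12.047, 74.454, 89.468]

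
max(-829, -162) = -162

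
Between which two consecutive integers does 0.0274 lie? 0 and 1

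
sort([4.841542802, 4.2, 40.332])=[4.2, 4.841542802, 40.332]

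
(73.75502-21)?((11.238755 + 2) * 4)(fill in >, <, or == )<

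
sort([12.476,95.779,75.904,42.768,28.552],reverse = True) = [95.779,75.904,42.768,28.552,12.476]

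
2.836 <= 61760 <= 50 False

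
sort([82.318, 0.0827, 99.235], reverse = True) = [99.235, 82.318, 0.0827]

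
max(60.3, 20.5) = 60.3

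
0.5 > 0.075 True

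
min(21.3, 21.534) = 21.3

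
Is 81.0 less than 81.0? No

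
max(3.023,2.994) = 3.023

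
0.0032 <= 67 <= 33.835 False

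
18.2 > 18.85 False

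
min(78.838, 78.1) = 78.1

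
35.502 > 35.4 True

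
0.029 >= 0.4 False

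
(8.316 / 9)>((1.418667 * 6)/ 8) False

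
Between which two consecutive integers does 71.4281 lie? 71 and 72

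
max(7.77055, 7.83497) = 7.83497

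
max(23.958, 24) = 24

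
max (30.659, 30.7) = 30.7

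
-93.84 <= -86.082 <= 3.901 True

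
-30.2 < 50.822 True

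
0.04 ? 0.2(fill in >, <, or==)<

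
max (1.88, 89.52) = 89.52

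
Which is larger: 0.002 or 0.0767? 0.0767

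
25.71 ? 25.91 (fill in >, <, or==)<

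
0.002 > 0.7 False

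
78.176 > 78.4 False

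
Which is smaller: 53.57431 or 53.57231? 53.57231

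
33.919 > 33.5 True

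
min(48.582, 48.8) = 48.582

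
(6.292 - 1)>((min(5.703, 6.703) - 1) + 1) False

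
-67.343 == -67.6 False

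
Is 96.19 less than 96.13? No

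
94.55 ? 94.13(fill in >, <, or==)>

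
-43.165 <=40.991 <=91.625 True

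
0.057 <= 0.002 False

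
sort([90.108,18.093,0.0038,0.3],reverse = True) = [90.108,18.093,0.3,0.0038]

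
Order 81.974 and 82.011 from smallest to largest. 81.974, 82.011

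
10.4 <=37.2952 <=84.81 True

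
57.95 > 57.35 True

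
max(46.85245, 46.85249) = 46.85249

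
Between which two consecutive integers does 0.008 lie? 0 and 1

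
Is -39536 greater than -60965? Yes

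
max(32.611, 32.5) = 32.611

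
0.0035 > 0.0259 False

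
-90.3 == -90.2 False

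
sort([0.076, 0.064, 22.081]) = [0.064, 0.076, 22.081]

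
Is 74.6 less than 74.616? Yes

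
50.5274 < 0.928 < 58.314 False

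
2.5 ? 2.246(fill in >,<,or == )>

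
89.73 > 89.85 False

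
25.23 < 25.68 True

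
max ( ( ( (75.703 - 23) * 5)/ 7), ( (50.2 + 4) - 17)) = 37.645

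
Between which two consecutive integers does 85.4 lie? 85 and 86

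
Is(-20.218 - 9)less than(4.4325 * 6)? Yes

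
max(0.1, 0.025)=0.1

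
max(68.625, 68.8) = 68.8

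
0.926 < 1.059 True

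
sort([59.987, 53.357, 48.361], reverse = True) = [59.987, 53.357, 48.361]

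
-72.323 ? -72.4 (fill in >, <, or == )>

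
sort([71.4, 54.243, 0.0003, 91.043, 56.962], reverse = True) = [91.043, 71.4, 56.962, 54.243, 0.0003]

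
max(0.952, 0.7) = 0.952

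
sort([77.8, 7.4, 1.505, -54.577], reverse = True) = [77.8, 7.4, 1.505, -54.577]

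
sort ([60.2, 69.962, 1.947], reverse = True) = [69.962, 60.2, 1.947]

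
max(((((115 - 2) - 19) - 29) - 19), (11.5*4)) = 46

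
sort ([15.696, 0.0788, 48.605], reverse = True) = [48.605, 15.696, 0.0788]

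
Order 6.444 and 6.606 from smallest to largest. 6.444, 6.606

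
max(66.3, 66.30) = 66.30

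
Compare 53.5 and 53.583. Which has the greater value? 53.583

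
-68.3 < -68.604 False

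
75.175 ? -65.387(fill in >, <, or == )>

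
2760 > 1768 True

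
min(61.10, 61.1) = 61.10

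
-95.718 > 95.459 False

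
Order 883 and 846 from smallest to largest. 846,883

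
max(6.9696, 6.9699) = 6.9699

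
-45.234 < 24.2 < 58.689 True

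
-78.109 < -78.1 True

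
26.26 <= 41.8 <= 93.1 True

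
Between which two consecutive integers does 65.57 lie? 65 and 66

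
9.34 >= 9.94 False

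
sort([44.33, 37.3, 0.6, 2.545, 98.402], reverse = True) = [98.402, 44.33, 37.3, 2.545, 0.6]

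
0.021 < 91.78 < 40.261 False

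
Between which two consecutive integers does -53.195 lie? -54 and -53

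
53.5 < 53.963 True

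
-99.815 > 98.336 False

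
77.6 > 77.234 True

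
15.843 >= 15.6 True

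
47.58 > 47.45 True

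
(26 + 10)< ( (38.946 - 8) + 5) False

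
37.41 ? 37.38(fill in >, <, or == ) >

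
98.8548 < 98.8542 False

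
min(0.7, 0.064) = 0.064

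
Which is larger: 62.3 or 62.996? 62.996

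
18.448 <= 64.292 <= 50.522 False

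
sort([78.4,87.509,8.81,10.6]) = [8.81,10.6,78.4,87.509]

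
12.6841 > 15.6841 False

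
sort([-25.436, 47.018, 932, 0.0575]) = [-25.436, 0.0575, 47.018, 932]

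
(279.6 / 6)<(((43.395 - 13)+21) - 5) False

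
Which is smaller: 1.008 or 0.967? 0.967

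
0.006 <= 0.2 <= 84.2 True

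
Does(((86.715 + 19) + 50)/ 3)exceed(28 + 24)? No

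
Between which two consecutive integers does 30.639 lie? 30 and 31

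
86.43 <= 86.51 True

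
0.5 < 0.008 False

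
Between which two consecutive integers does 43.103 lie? 43 and 44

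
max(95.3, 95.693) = 95.693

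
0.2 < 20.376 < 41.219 True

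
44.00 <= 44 True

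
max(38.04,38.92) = 38.92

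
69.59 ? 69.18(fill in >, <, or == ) >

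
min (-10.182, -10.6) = -10.6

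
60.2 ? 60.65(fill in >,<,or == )<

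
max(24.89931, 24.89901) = 24.89931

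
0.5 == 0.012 False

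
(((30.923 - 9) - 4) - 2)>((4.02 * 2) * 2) False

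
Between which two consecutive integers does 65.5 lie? 65 and 66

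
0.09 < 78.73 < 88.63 True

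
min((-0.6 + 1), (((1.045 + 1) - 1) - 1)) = 0.045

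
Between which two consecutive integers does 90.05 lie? 90 and 91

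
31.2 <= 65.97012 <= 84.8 True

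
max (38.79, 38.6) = 38.79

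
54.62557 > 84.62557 False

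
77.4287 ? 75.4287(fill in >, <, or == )>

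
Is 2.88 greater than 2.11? Yes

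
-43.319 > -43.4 True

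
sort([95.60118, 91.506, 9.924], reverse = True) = [95.60118, 91.506, 9.924]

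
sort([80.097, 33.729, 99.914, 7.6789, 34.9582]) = [7.6789, 33.729, 34.9582, 80.097, 99.914]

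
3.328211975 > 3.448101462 False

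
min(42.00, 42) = 42.00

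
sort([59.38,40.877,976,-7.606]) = [-7.606,40.877,59.38,976]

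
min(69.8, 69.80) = 69.8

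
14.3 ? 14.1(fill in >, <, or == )>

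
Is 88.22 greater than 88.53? No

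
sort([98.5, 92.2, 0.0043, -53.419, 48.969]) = [-53.419, 0.0043, 48.969, 92.2, 98.5]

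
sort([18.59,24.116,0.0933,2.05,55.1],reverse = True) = [55.1,24.116,18.59,2.05,0.0933]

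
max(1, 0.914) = 1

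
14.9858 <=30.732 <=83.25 True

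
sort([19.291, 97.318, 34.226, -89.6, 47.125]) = [-89.6, 19.291, 34.226, 47.125, 97.318]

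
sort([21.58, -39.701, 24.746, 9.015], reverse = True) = [24.746, 21.58, 9.015, -39.701]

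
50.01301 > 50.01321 False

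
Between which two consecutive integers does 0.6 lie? 0 and 1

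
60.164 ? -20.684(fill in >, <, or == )>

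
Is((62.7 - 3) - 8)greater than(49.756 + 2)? No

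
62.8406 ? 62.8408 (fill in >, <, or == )<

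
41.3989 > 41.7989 False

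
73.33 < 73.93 True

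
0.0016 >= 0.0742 False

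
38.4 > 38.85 False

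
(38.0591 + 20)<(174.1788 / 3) True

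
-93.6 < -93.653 False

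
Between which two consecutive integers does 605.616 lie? 605 and 606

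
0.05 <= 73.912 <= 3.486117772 False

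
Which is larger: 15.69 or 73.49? 73.49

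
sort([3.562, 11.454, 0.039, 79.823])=[0.039, 3.562, 11.454, 79.823]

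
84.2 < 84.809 True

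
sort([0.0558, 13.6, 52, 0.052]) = [0.052, 0.0558, 13.6, 52]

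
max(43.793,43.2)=43.793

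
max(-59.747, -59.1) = -59.1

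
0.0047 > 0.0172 False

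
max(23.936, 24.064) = 24.064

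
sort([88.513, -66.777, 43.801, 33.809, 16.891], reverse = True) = [88.513, 43.801, 33.809, 16.891, -66.777]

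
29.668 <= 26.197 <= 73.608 False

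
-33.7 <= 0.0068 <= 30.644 True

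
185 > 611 False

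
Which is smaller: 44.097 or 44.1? 44.097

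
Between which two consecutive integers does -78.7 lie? -79 and -78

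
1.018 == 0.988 False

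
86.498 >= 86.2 True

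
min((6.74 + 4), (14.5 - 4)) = 10.5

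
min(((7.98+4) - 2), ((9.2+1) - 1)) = 9.2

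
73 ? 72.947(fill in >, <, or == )>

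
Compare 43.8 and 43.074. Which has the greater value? 43.8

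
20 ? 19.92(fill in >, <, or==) >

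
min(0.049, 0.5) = 0.049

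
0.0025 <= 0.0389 True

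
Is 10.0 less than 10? No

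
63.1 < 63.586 True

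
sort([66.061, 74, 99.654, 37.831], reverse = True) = [99.654, 74, 66.061, 37.831]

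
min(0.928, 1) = 0.928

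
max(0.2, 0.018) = 0.2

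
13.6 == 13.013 False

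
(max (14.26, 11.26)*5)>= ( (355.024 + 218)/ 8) False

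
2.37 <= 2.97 True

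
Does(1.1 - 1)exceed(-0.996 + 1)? Yes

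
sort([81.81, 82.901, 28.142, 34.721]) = [28.142, 34.721, 81.81, 82.901]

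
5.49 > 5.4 True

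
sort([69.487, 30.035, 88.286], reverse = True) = [88.286, 69.487, 30.035]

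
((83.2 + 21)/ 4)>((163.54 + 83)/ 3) False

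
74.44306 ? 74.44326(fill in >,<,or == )<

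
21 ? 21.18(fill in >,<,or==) <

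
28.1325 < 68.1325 True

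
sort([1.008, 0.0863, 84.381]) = [0.0863, 1.008, 84.381]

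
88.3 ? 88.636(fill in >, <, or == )<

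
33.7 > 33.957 False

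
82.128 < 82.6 True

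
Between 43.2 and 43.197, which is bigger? 43.2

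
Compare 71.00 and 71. They are equal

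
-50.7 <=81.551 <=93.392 True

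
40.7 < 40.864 True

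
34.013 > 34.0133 False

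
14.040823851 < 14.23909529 True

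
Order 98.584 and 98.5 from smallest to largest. 98.5,98.584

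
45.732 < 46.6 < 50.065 True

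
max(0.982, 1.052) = 1.052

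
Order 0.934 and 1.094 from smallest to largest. 0.934, 1.094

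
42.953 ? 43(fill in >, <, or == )<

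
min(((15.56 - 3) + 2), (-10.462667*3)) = -31.388001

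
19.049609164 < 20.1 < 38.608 True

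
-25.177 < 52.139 True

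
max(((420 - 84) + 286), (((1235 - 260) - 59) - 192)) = 724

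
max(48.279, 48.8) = 48.8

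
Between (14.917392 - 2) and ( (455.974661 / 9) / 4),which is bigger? (14.917392 - 2)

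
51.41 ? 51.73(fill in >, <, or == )<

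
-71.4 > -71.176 False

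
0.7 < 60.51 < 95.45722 True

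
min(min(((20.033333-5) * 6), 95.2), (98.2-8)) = 90.199998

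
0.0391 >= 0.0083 True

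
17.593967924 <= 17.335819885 False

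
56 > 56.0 False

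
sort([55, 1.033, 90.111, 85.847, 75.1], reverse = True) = [90.111, 85.847, 75.1, 55, 1.033]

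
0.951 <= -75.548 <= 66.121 False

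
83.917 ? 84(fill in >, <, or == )<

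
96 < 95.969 False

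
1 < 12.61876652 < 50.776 True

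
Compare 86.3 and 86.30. They are equal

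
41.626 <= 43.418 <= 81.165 True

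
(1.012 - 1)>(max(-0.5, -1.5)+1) False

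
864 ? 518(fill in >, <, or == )>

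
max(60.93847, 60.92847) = 60.93847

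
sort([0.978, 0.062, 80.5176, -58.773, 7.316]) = [-58.773, 0.062, 0.978, 7.316, 80.5176]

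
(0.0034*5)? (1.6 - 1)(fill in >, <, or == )<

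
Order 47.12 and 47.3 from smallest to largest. 47.12, 47.3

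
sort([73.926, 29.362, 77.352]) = [29.362, 73.926, 77.352]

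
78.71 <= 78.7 False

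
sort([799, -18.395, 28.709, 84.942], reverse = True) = [799, 84.942, 28.709, -18.395]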